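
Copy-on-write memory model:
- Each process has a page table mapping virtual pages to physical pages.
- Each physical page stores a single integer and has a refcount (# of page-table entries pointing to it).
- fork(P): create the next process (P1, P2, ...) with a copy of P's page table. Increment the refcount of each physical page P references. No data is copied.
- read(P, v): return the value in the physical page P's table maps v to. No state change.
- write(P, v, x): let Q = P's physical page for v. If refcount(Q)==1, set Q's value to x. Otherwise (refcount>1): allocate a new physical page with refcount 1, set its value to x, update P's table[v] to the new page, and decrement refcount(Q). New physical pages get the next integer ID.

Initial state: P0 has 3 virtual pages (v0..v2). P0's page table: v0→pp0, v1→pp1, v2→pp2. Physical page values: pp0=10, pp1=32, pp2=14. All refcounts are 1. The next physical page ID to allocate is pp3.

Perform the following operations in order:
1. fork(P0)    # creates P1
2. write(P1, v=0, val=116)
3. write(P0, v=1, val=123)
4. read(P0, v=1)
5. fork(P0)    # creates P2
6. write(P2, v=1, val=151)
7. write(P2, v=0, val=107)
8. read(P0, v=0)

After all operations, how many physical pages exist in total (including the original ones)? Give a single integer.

Answer: 7

Derivation:
Op 1: fork(P0) -> P1. 3 ppages; refcounts: pp0:2 pp1:2 pp2:2
Op 2: write(P1, v0, 116). refcount(pp0)=2>1 -> COPY to pp3. 4 ppages; refcounts: pp0:1 pp1:2 pp2:2 pp3:1
Op 3: write(P0, v1, 123). refcount(pp1)=2>1 -> COPY to pp4. 5 ppages; refcounts: pp0:1 pp1:1 pp2:2 pp3:1 pp4:1
Op 4: read(P0, v1) -> 123. No state change.
Op 5: fork(P0) -> P2. 5 ppages; refcounts: pp0:2 pp1:1 pp2:3 pp3:1 pp4:2
Op 6: write(P2, v1, 151). refcount(pp4)=2>1 -> COPY to pp5. 6 ppages; refcounts: pp0:2 pp1:1 pp2:3 pp3:1 pp4:1 pp5:1
Op 7: write(P2, v0, 107). refcount(pp0)=2>1 -> COPY to pp6. 7 ppages; refcounts: pp0:1 pp1:1 pp2:3 pp3:1 pp4:1 pp5:1 pp6:1
Op 8: read(P0, v0) -> 10. No state change.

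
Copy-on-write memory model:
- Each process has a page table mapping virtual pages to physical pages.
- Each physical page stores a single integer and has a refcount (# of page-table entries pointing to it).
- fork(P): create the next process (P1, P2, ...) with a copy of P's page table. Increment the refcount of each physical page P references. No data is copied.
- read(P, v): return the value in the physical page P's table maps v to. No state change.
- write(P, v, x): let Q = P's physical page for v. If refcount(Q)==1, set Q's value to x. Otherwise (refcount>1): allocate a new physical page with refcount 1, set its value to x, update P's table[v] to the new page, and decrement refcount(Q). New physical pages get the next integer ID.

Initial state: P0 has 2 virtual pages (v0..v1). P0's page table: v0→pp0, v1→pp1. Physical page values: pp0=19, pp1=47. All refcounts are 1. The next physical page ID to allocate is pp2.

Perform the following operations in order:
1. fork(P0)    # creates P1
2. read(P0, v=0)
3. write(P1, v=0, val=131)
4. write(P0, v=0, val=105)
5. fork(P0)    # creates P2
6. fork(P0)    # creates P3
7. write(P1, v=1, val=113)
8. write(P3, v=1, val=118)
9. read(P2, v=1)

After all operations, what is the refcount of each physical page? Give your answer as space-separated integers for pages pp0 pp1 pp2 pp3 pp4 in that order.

Op 1: fork(P0) -> P1. 2 ppages; refcounts: pp0:2 pp1:2
Op 2: read(P0, v0) -> 19. No state change.
Op 3: write(P1, v0, 131). refcount(pp0)=2>1 -> COPY to pp2. 3 ppages; refcounts: pp0:1 pp1:2 pp2:1
Op 4: write(P0, v0, 105). refcount(pp0)=1 -> write in place. 3 ppages; refcounts: pp0:1 pp1:2 pp2:1
Op 5: fork(P0) -> P2. 3 ppages; refcounts: pp0:2 pp1:3 pp2:1
Op 6: fork(P0) -> P3. 3 ppages; refcounts: pp0:3 pp1:4 pp2:1
Op 7: write(P1, v1, 113). refcount(pp1)=4>1 -> COPY to pp3. 4 ppages; refcounts: pp0:3 pp1:3 pp2:1 pp3:1
Op 8: write(P3, v1, 118). refcount(pp1)=3>1 -> COPY to pp4. 5 ppages; refcounts: pp0:3 pp1:2 pp2:1 pp3:1 pp4:1
Op 9: read(P2, v1) -> 47. No state change.

Answer: 3 2 1 1 1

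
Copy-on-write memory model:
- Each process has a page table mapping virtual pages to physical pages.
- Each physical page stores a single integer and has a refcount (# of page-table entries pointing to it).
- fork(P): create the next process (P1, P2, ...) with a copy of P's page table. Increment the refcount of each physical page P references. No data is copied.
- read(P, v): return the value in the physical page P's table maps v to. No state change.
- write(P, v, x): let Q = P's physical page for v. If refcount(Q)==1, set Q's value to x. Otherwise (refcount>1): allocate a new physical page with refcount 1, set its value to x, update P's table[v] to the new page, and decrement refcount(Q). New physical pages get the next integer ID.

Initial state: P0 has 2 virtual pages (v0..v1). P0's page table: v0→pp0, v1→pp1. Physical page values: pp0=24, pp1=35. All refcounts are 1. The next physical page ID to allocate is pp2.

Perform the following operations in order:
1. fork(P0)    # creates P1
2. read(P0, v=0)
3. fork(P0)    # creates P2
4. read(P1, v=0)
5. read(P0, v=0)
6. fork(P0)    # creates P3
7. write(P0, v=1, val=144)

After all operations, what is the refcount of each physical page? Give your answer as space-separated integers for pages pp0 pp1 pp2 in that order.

Op 1: fork(P0) -> P1. 2 ppages; refcounts: pp0:2 pp1:2
Op 2: read(P0, v0) -> 24. No state change.
Op 3: fork(P0) -> P2. 2 ppages; refcounts: pp0:3 pp1:3
Op 4: read(P1, v0) -> 24. No state change.
Op 5: read(P0, v0) -> 24. No state change.
Op 6: fork(P0) -> P3. 2 ppages; refcounts: pp0:4 pp1:4
Op 7: write(P0, v1, 144). refcount(pp1)=4>1 -> COPY to pp2. 3 ppages; refcounts: pp0:4 pp1:3 pp2:1

Answer: 4 3 1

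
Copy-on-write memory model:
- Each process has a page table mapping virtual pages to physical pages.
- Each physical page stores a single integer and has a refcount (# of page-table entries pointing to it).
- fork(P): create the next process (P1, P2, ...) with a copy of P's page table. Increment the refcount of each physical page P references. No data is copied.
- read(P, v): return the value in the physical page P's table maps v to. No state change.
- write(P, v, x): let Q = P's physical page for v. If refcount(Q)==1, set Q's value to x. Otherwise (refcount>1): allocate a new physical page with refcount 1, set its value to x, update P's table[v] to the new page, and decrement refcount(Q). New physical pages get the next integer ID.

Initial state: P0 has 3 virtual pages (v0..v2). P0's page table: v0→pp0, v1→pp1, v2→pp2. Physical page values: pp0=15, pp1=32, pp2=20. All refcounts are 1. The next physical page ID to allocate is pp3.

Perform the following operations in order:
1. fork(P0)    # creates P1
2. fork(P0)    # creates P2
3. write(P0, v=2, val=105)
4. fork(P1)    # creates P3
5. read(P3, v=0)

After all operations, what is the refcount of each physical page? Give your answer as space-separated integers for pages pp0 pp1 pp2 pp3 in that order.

Op 1: fork(P0) -> P1. 3 ppages; refcounts: pp0:2 pp1:2 pp2:2
Op 2: fork(P0) -> P2. 3 ppages; refcounts: pp0:3 pp1:3 pp2:3
Op 3: write(P0, v2, 105). refcount(pp2)=3>1 -> COPY to pp3. 4 ppages; refcounts: pp0:3 pp1:3 pp2:2 pp3:1
Op 4: fork(P1) -> P3. 4 ppages; refcounts: pp0:4 pp1:4 pp2:3 pp3:1
Op 5: read(P3, v0) -> 15. No state change.

Answer: 4 4 3 1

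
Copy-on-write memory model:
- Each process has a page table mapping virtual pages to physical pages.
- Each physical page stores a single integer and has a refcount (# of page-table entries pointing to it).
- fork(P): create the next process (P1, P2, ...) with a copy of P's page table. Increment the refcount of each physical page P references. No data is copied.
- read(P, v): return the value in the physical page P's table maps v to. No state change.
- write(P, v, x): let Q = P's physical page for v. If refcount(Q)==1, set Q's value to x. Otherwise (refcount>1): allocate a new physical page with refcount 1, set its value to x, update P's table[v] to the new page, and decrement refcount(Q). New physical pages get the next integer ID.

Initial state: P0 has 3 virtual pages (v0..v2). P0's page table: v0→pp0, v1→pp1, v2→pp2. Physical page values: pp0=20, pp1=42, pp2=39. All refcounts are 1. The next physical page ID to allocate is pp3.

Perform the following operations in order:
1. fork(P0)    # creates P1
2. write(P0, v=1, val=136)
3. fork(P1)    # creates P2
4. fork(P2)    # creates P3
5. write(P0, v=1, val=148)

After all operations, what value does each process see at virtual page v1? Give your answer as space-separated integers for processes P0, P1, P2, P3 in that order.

Answer: 148 42 42 42

Derivation:
Op 1: fork(P0) -> P1. 3 ppages; refcounts: pp0:2 pp1:2 pp2:2
Op 2: write(P0, v1, 136). refcount(pp1)=2>1 -> COPY to pp3. 4 ppages; refcounts: pp0:2 pp1:1 pp2:2 pp3:1
Op 3: fork(P1) -> P2. 4 ppages; refcounts: pp0:3 pp1:2 pp2:3 pp3:1
Op 4: fork(P2) -> P3. 4 ppages; refcounts: pp0:4 pp1:3 pp2:4 pp3:1
Op 5: write(P0, v1, 148). refcount(pp3)=1 -> write in place. 4 ppages; refcounts: pp0:4 pp1:3 pp2:4 pp3:1
P0: v1 -> pp3 = 148
P1: v1 -> pp1 = 42
P2: v1 -> pp1 = 42
P3: v1 -> pp1 = 42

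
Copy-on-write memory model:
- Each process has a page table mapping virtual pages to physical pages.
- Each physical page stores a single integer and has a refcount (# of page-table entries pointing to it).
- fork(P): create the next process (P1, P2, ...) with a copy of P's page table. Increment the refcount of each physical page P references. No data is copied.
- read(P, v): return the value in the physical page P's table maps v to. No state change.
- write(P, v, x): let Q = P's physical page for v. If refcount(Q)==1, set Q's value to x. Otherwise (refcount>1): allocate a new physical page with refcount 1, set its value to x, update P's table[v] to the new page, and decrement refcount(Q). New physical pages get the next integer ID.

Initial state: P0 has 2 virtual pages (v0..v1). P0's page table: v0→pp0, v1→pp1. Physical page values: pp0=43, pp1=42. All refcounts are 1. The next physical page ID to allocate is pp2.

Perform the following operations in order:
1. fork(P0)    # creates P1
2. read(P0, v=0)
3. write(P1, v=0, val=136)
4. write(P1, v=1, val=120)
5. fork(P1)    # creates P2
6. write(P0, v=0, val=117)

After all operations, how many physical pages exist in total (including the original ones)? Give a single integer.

Op 1: fork(P0) -> P1. 2 ppages; refcounts: pp0:2 pp1:2
Op 2: read(P0, v0) -> 43. No state change.
Op 3: write(P1, v0, 136). refcount(pp0)=2>1 -> COPY to pp2. 3 ppages; refcounts: pp0:1 pp1:2 pp2:1
Op 4: write(P1, v1, 120). refcount(pp1)=2>1 -> COPY to pp3. 4 ppages; refcounts: pp0:1 pp1:1 pp2:1 pp3:1
Op 5: fork(P1) -> P2. 4 ppages; refcounts: pp0:1 pp1:1 pp2:2 pp3:2
Op 6: write(P0, v0, 117). refcount(pp0)=1 -> write in place. 4 ppages; refcounts: pp0:1 pp1:1 pp2:2 pp3:2

Answer: 4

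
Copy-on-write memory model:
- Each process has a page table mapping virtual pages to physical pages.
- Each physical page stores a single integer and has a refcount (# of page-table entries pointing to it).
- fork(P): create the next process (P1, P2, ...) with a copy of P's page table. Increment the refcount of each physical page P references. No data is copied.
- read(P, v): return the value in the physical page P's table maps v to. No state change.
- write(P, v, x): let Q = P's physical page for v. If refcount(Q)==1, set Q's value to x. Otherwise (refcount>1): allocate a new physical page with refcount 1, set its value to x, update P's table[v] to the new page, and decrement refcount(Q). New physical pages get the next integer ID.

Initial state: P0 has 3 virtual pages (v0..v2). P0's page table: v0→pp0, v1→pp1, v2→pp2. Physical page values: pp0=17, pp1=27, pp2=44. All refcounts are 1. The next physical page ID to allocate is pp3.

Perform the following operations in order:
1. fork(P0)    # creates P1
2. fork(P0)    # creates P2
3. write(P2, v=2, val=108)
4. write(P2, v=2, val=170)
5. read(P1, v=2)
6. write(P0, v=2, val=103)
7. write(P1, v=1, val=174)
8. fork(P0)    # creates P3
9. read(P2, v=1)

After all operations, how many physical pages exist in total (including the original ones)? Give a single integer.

Op 1: fork(P0) -> P1. 3 ppages; refcounts: pp0:2 pp1:2 pp2:2
Op 2: fork(P0) -> P2. 3 ppages; refcounts: pp0:3 pp1:3 pp2:3
Op 3: write(P2, v2, 108). refcount(pp2)=3>1 -> COPY to pp3. 4 ppages; refcounts: pp0:3 pp1:3 pp2:2 pp3:1
Op 4: write(P2, v2, 170). refcount(pp3)=1 -> write in place. 4 ppages; refcounts: pp0:3 pp1:3 pp2:2 pp3:1
Op 5: read(P1, v2) -> 44. No state change.
Op 6: write(P0, v2, 103). refcount(pp2)=2>1 -> COPY to pp4. 5 ppages; refcounts: pp0:3 pp1:3 pp2:1 pp3:1 pp4:1
Op 7: write(P1, v1, 174). refcount(pp1)=3>1 -> COPY to pp5. 6 ppages; refcounts: pp0:3 pp1:2 pp2:1 pp3:1 pp4:1 pp5:1
Op 8: fork(P0) -> P3. 6 ppages; refcounts: pp0:4 pp1:3 pp2:1 pp3:1 pp4:2 pp5:1
Op 9: read(P2, v1) -> 27. No state change.

Answer: 6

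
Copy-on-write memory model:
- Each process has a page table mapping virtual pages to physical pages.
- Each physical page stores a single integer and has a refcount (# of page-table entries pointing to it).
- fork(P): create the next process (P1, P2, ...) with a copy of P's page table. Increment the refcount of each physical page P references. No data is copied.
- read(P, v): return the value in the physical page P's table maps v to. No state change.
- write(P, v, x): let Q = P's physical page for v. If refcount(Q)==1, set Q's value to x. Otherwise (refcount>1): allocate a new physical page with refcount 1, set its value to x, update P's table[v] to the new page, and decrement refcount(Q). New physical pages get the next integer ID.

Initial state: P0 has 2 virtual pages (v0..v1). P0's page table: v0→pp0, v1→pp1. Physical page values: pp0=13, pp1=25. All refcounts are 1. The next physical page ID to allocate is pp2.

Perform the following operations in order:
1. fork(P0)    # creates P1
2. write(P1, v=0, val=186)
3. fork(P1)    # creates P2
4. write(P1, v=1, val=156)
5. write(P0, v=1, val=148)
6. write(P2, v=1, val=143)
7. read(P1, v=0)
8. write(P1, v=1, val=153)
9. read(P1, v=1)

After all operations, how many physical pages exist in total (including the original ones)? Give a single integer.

Answer: 5

Derivation:
Op 1: fork(P0) -> P1. 2 ppages; refcounts: pp0:2 pp1:2
Op 2: write(P1, v0, 186). refcount(pp0)=2>1 -> COPY to pp2. 3 ppages; refcounts: pp0:1 pp1:2 pp2:1
Op 3: fork(P1) -> P2. 3 ppages; refcounts: pp0:1 pp1:3 pp2:2
Op 4: write(P1, v1, 156). refcount(pp1)=3>1 -> COPY to pp3. 4 ppages; refcounts: pp0:1 pp1:2 pp2:2 pp3:1
Op 5: write(P0, v1, 148). refcount(pp1)=2>1 -> COPY to pp4. 5 ppages; refcounts: pp0:1 pp1:1 pp2:2 pp3:1 pp4:1
Op 6: write(P2, v1, 143). refcount(pp1)=1 -> write in place. 5 ppages; refcounts: pp0:1 pp1:1 pp2:2 pp3:1 pp4:1
Op 7: read(P1, v0) -> 186. No state change.
Op 8: write(P1, v1, 153). refcount(pp3)=1 -> write in place. 5 ppages; refcounts: pp0:1 pp1:1 pp2:2 pp3:1 pp4:1
Op 9: read(P1, v1) -> 153. No state change.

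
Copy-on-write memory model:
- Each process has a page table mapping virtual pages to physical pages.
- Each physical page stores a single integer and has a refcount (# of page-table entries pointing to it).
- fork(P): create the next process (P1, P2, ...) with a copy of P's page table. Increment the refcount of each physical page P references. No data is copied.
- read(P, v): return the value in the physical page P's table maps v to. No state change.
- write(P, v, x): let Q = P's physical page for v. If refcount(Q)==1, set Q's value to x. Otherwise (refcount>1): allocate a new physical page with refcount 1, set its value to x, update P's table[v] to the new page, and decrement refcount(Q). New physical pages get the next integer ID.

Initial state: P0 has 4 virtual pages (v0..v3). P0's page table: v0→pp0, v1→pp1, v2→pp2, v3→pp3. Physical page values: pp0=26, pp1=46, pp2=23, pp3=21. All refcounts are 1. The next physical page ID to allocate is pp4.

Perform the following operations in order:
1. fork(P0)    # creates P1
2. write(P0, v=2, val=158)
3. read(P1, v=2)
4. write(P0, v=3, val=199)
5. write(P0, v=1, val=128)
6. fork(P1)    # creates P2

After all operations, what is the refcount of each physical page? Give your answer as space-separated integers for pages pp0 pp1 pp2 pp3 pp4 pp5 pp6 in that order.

Answer: 3 2 2 2 1 1 1

Derivation:
Op 1: fork(P0) -> P1. 4 ppages; refcounts: pp0:2 pp1:2 pp2:2 pp3:2
Op 2: write(P0, v2, 158). refcount(pp2)=2>1 -> COPY to pp4. 5 ppages; refcounts: pp0:2 pp1:2 pp2:1 pp3:2 pp4:1
Op 3: read(P1, v2) -> 23. No state change.
Op 4: write(P0, v3, 199). refcount(pp3)=2>1 -> COPY to pp5. 6 ppages; refcounts: pp0:2 pp1:2 pp2:1 pp3:1 pp4:1 pp5:1
Op 5: write(P0, v1, 128). refcount(pp1)=2>1 -> COPY to pp6. 7 ppages; refcounts: pp0:2 pp1:1 pp2:1 pp3:1 pp4:1 pp5:1 pp6:1
Op 6: fork(P1) -> P2. 7 ppages; refcounts: pp0:3 pp1:2 pp2:2 pp3:2 pp4:1 pp5:1 pp6:1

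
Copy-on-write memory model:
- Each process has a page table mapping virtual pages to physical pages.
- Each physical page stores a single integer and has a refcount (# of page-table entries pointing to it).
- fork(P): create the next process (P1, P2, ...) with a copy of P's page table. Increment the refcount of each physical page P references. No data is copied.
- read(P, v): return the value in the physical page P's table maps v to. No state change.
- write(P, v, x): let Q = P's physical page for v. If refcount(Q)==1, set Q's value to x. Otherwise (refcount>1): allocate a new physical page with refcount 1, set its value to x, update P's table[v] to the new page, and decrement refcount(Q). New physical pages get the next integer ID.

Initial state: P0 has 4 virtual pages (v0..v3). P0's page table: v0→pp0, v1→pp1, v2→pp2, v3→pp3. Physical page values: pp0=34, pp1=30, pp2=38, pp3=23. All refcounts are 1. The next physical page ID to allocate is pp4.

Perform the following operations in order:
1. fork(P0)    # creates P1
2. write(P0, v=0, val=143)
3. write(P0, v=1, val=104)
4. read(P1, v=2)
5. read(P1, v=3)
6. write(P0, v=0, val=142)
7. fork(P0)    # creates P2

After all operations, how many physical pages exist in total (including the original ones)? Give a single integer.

Answer: 6

Derivation:
Op 1: fork(P0) -> P1. 4 ppages; refcounts: pp0:2 pp1:2 pp2:2 pp3:2
Op 2: write(P0, v0, 143). refcount(pp0)=2>1 -> COPY to pp4. 5 ppages; refcounts: pp0:1 pp1:2 pp2:2 pp3:2 pp4:1
Op 3: write(P0, v1, 104). refcount(pp1)=2>1 -> COPY to pp5. 6 ppages; refcounts: pp0:1 pp1:1 pp2:2 pp3:2 pp4:1 pp5:1
Op 4: read(P1, v2) -> 38. No state change.
Op 5: read(P1, v3) -> 23. No state change.
Op 6: write(P0, v0, 142). refcount(pp4)=1 -> write in place. 6 ppages; refcounts: pp0:1 pp1:1 pp2:2 pp3:2 pp4:1 pp5:1
Op 7: fork(P0) -> P2. 6 ppages; refcounts: pp0:1 pp1:1 pp2:3 pp3:3 pp4:2 pp5:2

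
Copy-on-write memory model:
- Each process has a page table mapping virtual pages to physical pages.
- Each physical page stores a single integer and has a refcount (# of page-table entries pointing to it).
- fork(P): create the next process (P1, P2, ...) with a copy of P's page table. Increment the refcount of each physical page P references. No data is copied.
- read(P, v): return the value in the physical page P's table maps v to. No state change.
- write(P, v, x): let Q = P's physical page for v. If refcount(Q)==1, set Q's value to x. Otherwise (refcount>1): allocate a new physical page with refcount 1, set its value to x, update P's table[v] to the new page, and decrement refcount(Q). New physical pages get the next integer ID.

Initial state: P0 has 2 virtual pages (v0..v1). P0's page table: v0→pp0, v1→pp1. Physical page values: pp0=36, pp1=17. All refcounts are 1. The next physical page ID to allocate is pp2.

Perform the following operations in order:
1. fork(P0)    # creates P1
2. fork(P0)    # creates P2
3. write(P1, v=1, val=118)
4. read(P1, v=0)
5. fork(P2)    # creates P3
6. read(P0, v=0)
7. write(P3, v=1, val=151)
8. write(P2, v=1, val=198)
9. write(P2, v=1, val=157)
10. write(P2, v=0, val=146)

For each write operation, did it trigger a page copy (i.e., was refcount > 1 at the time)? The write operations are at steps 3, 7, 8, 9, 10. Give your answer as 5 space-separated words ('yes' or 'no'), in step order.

Op 1: fork(P0) -> P1. 2 ppages; refcounts: pp0:2 pp1:2
Op 2: fork(P0) -> P2. 2 ppages; refcounts: pp0:3 pp1:3
Op 3: write(P1, v1, 118). refcount(pp1)=3>1 -> COPY to pp2. 3 ppages; refcounts: pp0:3 pp1:2 pp2:1
Op 4: read(P1, v0) -> 36. No state change.
Op 5: fork(P2) -> P3. 3 ppages; refcounts: pp0:4 pp1:3 pp2:1
Op 6: read(P0, v0) -> 36. No state change.
Op 7: write(P3, v1, 151). refcount(pp1)=3>1 -> COPY to pp3. 4 ppages; refcounts: pp0:4 pp1:2 pp2:1 pp3:1
Op 8: write(P2, v1, 198). refcount(pp1)=2>1 -> COPY to pp4. 5 ppages; refcounts: pp0:4 pp1:1 pp2:1 pp3:1 pp4:1
Op 9: write(P2, v1, 157). refcount(pp4)=1 -> write in place. 5 ppages; refcounts: pp0:4 pp1:1 pp2:1 pp3:1 pp4:1
Op 10: write(P2, v0, 146). refcount(pp0)=4>1 -> COPY to pp5. 6 ppages; refcounts: pp0:3 pp1:1 pp2:1 pp3:1 pp4:1 pp5:1

yes yes yes no yes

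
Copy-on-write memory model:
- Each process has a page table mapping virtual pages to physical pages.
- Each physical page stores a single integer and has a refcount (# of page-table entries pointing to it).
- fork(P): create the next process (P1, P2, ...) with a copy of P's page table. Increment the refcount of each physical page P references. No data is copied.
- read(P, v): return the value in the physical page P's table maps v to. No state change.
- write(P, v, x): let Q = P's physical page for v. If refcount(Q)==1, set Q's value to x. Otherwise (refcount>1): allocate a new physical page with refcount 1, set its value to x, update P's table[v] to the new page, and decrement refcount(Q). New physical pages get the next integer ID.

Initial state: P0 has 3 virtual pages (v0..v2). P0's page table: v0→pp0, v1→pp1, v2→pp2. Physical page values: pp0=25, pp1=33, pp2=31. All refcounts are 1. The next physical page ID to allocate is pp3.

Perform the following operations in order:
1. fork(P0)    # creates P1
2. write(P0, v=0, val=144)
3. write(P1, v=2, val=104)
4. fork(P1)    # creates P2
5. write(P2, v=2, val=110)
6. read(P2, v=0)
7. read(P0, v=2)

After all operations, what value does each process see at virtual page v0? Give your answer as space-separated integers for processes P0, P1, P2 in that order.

Op 1: fork(P0) -> P1. 3 ppages; refcounts: pp0:2 pp1:2 pp2:2
Op 2: write(P0, v0, 144). refcount(pp0)=2>1 -> COPY to pp3. 4 ppages; refcounts: pp0:1 pp1:2 pp2:2 pp3:1
Op 3: write(P1, v2, 104). refcount(pp2)=2>1 -> COPY to pp4. 5 ppages; refcounts: pp0:1 pp1:2 pp2:1 pp3:1 pp4:1
Op 4: fork(P1) -> P2. 5 ppages; refcounts: pp0:2 pp1:3 pp2:1 pp3:1 pp4:2
Op 5: write(P2, v2, 110). refcount(pp4)=2>1 -> COPY to pp5. 6 ppages; refcounts: pp0:2 pp1:3 pp2:1 pp3:1 pp4:1 pp5:1
Op 6: read(P2, v0) -> 25. No state change.
Op 7: read(P0, v2) -> 31. No state change.
P0: v0 -> pp3 = 144
P1: v0 -> pp0 = 25
P2: v0 -> pp0 = 25

Answer: 144 25 25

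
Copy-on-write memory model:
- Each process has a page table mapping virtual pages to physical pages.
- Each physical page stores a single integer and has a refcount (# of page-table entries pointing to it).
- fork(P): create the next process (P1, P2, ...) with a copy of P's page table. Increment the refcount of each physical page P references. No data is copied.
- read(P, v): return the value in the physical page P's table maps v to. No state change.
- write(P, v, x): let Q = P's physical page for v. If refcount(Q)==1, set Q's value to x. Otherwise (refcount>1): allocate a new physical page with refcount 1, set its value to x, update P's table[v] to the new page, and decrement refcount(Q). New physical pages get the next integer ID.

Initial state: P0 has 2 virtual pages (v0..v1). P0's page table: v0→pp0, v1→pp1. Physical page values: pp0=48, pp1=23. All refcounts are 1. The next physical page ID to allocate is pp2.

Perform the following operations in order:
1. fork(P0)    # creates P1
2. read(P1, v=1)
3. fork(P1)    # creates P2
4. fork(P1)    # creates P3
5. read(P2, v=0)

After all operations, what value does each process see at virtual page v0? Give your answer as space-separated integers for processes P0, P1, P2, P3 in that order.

Op 1: fork(P0) -> P1. 2 ppages; refcounts: pp0:2 pp1:2
Op 2: read(P1, v1) -> 23. No state change.
Op 3: fork(P1) -> P2. 2 ppages; refcounts: pp0:3 pp1:3
Op 4: fork(P1) -> P3. 2 ppages; refcounts: pp0:4 pp1:4
Op 5: read(P2, v0) -> 48. No state change.
P0: v0 -> pp0 = 48
P1: v0 -> pp0 = 48
P2: v0 -> pp0 = 48
P3: v0 -> pp0 = 48

Answer: 48 48 48 48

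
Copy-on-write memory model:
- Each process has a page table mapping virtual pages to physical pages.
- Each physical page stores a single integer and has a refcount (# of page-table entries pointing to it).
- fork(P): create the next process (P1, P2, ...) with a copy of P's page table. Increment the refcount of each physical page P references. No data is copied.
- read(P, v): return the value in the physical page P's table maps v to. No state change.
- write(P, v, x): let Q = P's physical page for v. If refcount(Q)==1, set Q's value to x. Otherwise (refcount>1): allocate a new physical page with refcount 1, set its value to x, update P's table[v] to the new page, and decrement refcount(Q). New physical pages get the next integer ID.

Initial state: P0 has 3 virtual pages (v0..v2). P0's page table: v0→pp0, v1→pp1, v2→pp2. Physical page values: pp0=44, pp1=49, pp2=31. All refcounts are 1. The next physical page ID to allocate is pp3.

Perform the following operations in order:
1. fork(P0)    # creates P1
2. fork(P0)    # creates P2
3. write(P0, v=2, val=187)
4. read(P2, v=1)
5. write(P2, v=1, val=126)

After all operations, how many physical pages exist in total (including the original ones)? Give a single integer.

Answer: 5

Derivation:
Op 1: fork(P0) -> P1. 3 ppages; refcounts: pp0:2 pp1:2 pp2:2
Op 2: fork(P0) -> P2. 3 ppages; refcounts: pp0:3 pp1:3 pp2:3
Op 3: write(P0, v2, 187). refcount(pp2)=3>1 -> COPY to pp3. 4 ppages; refcounts: pp0:3 pp1:3 pp2:2 pp3:1
Op 4: read(P2, v1) -> 49. No state change.
Op 5: write(P2, v1, 126). refcount(pp1)=3>1 -> COPY to pp4. 5 ppages; refcounts: pp0:3 pp1:2 pp2:2 pp3:1 pp4:1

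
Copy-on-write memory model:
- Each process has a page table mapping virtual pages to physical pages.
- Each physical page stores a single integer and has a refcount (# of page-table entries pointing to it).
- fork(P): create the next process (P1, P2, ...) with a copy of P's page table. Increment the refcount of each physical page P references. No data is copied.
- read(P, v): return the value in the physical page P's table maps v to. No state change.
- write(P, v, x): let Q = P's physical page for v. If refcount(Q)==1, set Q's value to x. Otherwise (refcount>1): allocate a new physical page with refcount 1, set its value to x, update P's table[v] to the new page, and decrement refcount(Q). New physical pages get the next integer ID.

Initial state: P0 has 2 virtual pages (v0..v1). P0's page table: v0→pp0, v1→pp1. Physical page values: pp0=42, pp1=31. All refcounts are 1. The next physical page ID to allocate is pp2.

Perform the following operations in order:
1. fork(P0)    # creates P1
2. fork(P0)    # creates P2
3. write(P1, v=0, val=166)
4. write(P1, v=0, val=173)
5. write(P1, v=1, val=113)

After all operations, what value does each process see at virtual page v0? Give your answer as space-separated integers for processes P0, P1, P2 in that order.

Op 1: fork(P0) -> P1. 2 ppages; refcounts: pp0:2 pp1:2
Op 2: fork(P0) -> P2. 2 ppages; refcounts: pp0:3 pp1:3
Op 3: write(P1, v0, 166). refcount(pp0)=3>1 -> COPY to pp2. 3 ppages; refcounts: pp0:2 pp1:3 pp2:1
Op 4: write(P1, v0, 173). refcount(pp2)=1 -> write in place. 3 ppages; refcounts: pp0:2 pp1:3 pp2:1
Op 5: write(P1, v1, 113). refcount(pp1)=3>1 -> COPY to pp3. 4 ppages; refcounts: pp0:2 pp1:2 pp2:1 pp3:1
P0: v0 -> pp0 = 42
P1: v0 -> pp2 = 173
P2: v0 -> pp0 = 42

Answer: 42 173 42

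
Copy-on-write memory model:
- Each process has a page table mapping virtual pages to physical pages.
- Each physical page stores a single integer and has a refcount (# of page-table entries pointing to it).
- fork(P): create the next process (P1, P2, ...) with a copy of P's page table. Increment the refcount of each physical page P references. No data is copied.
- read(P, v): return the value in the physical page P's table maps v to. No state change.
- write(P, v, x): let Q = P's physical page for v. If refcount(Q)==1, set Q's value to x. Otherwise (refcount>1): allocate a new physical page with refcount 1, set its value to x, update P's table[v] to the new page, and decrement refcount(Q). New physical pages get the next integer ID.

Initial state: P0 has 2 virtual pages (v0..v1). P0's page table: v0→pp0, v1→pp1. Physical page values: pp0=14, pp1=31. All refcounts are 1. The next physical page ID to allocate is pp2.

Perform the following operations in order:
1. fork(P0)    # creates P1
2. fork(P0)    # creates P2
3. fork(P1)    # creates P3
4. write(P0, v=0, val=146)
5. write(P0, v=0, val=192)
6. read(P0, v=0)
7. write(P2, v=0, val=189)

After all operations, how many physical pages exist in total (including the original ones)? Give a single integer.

Op 1: fork(P0) -> P1. 2 ppages; refcounts: pp0:2 pp1:2
Op 2: fork(P0) -> P2. 2 ppages; refcounts: pp0:3 pp1:3
Op 3: fork(P1) -> P3. 2 ppages; refcounts: pp0:4 pp1:4
Op 4: write(P0, v0, 146). refcount(pp0)=4>1 -> COPY to pp2. 3 ppages; refcounts: pp0:3 pp1:4 pp2:1
Op 5: write(P0, v0, 192). refcount(pp2)=1 -> write in place. 3 ppages; refcounts: pp0:3 pp1:4 pp2:1
Op 6: read(P0, v0) -> 192. No state change.
Op 7: write(P2, v0, 189). refcount(pp0)=3>1 -> COPY to pp3. 4 ppages; refcounts: pp0:2 pp1:4 pp2:1 pp3:1

Answer: 4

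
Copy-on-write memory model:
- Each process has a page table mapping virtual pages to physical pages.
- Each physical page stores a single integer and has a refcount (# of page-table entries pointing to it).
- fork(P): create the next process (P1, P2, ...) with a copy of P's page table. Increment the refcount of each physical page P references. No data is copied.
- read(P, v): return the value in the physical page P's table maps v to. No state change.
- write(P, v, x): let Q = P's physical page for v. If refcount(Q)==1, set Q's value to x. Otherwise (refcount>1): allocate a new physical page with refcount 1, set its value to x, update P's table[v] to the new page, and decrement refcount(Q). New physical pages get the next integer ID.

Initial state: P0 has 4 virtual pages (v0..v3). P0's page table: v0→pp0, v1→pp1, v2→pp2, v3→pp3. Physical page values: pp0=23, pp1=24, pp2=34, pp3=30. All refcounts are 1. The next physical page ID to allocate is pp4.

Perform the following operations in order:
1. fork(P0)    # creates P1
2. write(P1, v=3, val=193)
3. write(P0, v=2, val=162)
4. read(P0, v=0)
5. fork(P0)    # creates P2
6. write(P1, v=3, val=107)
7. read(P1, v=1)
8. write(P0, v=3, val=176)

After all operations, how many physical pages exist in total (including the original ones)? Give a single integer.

Answer: 7

Derivation:
Op 1: fork(P0) -> P1. 4 ppages; refcounts: pp0:2 pp1:2 pp2:2 pp3:2
Op 2: write(P1, v3, 193). refcount(pp3)=2>1 -> COPY to pp4. 5 ppages; refcounts: pp0:2 pp1:2 pp2:2 pp3:1 pp4:1
Op 3: write(P0, v2, 162). refcount(pp2)=2>1 -> COPY to pp5. 6 ppages; refcounts: pp0:2 pp1:2 pp2:1 pp3:1 pp4:1 pp5:1
Op 4: read(P0, v0) -> 23. No state change.
Op 5: fork(P0) -> P2. 6 ppages; refcounts: pp0:3 pp1:3 pp2:1 pp3:2 pp4:1 pp5:2
Op 6: write(P1, v3, 107). refcount(pp4)=1 -> write in place. 6 ppages; refcounts: pp0:3 pp1:3 pp2:1 pp3:2 pp4:1 pp5:2
Op 7: read(P1, v1) -> 24. No state change.
Op 8: write(P0, v3, 176). refcount(pp3)=2>1 -> COPY to pp6. 7 ppages; refcounts: pp0:3 pp1:3 pp2:1 pp3:1 pp4:1 pp5:2 pp6:1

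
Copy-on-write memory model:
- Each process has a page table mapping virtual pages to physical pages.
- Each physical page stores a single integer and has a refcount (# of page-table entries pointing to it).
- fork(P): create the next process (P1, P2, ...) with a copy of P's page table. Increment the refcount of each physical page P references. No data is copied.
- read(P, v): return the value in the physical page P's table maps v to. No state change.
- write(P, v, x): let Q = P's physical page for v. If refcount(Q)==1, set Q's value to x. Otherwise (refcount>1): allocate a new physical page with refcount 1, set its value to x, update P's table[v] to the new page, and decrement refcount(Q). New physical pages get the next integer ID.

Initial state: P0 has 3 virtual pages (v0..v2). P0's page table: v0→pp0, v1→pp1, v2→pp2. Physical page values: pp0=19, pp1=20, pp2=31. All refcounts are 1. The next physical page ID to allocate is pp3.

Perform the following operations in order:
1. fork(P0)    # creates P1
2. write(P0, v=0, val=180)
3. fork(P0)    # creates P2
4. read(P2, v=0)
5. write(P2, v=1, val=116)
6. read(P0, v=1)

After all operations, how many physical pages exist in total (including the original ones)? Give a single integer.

Answer: 5

Derivation:
Op 1: fork(P0) -> P1. 3 ppages; refcounts: pp0:2 pp1:2 pp2:2
Op 2: write(P0, v0, 180). refcount(pp0)=2>1 -> COPY to pp3. 4 ppages; refcounts: pp0:1 pp1:2 pp2:2 pp3:1
Op 3: fork(P0) -> P2. 4 ppages; refcounts: pp0:1 pp1:3 pp2:3 pp3:2
Op 4: read(P2, v0) -> 180. No state change.
Op 5: write(P2, v1, 116). refcount(pp1)=3>1 -> COPY to pp4. 5 ppages; refcounts: pp0:1 pp1:2 pp2:3 pp3:2 pp4:1
Op 6: read(P0, v1) -> 20. No state change.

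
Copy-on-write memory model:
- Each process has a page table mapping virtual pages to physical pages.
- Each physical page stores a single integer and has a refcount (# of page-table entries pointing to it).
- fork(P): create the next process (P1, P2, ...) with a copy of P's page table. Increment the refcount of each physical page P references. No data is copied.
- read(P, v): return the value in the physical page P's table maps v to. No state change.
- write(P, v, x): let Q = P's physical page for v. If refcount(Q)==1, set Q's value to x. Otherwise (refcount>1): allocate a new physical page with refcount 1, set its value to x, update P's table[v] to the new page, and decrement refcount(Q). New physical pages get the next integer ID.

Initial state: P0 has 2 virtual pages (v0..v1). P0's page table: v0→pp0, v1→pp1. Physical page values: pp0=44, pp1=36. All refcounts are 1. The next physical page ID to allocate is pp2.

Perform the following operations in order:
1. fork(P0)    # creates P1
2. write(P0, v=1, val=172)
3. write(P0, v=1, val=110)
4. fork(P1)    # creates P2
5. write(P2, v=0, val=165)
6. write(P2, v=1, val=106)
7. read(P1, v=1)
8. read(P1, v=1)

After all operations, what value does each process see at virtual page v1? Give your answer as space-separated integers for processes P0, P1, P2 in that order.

Op 1: fork(P0) -> P1. 2 ppages; refcounts: pp0:2 pp1:2
Op 2: write(P0, v1, 172). refcount(pp1)=2>1 -> COPY to pp2. 3 ppages; refcounts: pp0:2 pp1:1 pp2:1
Op 3: write(P0, v1, 110). refcount(pp2)=1 -> write in place. 3 ppages; refcounts: pp0:2 pp1:1 pp2:1
Op 4: fork(P1) -> P2. 3 ppages; refcounts: pp0:3 pp1:2 pp2:1
Op 5: write(P2, v0, 165). refcount(pp0)=3>1 -> COPY to pp3. 4 ppages; refcounts: pp0:2 pp1:2 pp2:1 pp3:1
Op 6: write(P2, v1, 106). refcount(pp1)=2>1 -> COPY to pp4. 5 ppages; refcounts: pp0:2 pp1:1 pp2:1 pp3:1 pp4:1
Op 7: read(P1, v1) -> 36. No state change.
Op 8: read(P1, v1) -> 36. No state change.
P0: v1 -> pp2 = 110
P1: v1 -> pp1 = 36
P2: v1 -> pp4 = 106

Answer: 110 36 106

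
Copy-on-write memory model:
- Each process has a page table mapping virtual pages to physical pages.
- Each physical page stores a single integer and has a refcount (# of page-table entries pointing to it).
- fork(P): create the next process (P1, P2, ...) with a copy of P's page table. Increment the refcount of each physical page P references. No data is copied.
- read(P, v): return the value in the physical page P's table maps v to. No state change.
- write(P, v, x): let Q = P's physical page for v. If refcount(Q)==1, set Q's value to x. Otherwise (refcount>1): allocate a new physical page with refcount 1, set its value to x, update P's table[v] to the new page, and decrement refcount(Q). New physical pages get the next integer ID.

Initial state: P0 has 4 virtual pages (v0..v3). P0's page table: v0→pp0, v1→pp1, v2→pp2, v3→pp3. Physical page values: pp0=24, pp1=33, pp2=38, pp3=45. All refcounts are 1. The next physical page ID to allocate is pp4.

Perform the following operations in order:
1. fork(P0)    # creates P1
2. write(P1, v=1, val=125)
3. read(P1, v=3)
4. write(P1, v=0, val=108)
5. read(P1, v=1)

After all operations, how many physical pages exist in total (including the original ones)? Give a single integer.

Op 1: fork(P0) -> P1. 4 ppages; refcounts: pp0:2 pp1:2 pp2:2 pp3:2
Op 2: write(P1, v1, 125). refcount(pp1)=2>1 -> COPY to pp4. 5 ppages; refcounts: pp0:2 pp1:1 pp2:2 pp3:2 pp4:1
Op 3: read(P1, v3) -> 45. No state change.
Op 4: write(P1, v0, 108). refcount(pp0)=2>1 -> COPY to pp5. 6 ppages; refcounts: pp0:1 pp1:1 pp2:2 pp3:2 pp4:1 pp5:1
Op 5: read(P1, v1) -> 125. No state change.

Answer: 6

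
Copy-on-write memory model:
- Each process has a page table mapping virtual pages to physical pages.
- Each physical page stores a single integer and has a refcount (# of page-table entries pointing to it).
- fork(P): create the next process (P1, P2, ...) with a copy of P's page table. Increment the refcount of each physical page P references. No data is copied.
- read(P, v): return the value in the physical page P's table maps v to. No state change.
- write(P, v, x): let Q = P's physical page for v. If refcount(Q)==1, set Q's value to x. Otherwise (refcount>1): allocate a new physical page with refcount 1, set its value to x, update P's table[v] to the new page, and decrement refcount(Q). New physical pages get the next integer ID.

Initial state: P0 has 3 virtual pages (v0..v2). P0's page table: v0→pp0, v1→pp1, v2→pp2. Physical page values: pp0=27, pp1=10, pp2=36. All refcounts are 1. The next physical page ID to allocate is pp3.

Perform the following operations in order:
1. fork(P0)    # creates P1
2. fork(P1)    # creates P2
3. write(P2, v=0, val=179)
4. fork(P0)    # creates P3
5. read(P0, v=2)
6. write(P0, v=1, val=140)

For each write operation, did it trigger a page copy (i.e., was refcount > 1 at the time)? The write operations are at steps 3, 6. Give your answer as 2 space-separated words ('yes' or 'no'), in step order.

Op 1: fork(P0) -> P1. 3 ppages; refcounts: pp0:2 pp1:2 pp2:2
Op 2: fork(P1) -> P2. 3 ppages; refcounts: pp0:3 pp1:3 pp2:3
Op 3: write(P2, v0, 179). refcount(pp0)=3>1 -> COPY to pp3. 4 ppages; refcounts: pp0:2 pp1:3 pp2:3 pp3:1
Op 4: fork(P0) -> P3. 4 ppages; refcounts: pp0:3 pp1:4 pp2:4 pp3:1
Op 5: read(P0, v2) -> 36. No state change.
Op 6: write(P0, v1, 140). refcount(pp1)=4>1 -> COPY to pp4. 5 ppages; refcounts: pp0:3 pp1:3 pp2:4 pp3:1 pp4:1

yes yes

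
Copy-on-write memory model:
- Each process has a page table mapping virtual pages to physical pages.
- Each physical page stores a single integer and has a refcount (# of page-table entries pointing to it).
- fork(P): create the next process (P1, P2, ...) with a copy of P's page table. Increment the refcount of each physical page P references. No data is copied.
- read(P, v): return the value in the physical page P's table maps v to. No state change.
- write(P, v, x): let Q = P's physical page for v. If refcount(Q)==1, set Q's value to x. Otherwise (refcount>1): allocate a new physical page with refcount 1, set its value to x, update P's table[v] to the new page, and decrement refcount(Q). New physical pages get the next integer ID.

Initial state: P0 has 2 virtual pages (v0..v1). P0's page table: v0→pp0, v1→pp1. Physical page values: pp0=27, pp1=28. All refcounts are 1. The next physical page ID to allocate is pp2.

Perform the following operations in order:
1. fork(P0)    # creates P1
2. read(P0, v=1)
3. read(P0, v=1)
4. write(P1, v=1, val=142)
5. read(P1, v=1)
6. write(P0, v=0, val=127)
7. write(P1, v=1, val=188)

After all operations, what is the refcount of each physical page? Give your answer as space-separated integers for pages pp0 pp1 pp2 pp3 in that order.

Answer: 1 1 1 1

Derivation:
Op 1: fork(P0) -> P1. 2 ppages; refcounts: pp0:2 pp1:2
Op 2: read(P0, v1) -> 28. No state change.
Op 3: read(P0, v1) -> 28. No state change.
Op 4: write(P1, v1, 142). refcount(pp1)=2>1 -> COPY to pp2. 3 ppages; refcounts: pp0:2 pp1:1 pp2:1
Op 5: read(P1, v1) -> 142. No state change.
Op 6: write(P0, v0, 127). refcount(pp0)=2>1 -> COPY to pp3. 4 ppages; refcounts: pp0:1 pp1:1 pp2:1 pp3:1
Op 7: write(P1, v1, 188). refcount(pp2)=1 -> write in place. 4 ppages; refcounts: pp0:1 pp1:1 pp2:1 pp3:1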